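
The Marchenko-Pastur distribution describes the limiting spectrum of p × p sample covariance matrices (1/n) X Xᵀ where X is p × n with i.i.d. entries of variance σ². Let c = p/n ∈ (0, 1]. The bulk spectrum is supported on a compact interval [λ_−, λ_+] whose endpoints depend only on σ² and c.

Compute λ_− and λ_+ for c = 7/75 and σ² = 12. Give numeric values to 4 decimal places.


c = 7/75 = 0.093333; √c = 0.305505.
λ_− = σ² (1 − √c)² = 12 · (1 − 0.305505)² = 12 · (0.694495)² = 5.787879.
λ_+ = σ² (1 + √c)² = 12 · (1 + 0.305505)² = 12 · (1.305505)² = 20.452121.

Rounded to 4 decimal places: λ_− ≈ 5.7879, λ_+ ≈ 20.4521.


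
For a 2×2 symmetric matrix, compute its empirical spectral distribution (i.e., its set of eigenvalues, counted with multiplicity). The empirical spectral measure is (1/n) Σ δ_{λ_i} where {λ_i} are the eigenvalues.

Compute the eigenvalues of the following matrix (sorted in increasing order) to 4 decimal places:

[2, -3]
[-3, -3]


Since M is real symmetric, both eigenvalues are real; they are the roots of det(λI − M) = λ² − (tr M) λ + det M.
tr M = 2 + (-3) = -1.
det M = 2·(-3) − (-3)² = -6 − 9 = -15.
Characteristic polynomial: λ² + λ − 15 = 0.
Discriminant Δ = (tr M)² − 4·det M = 1 − (-60) = 61; √Δ = 7.810250.
λ = (tr M ± √Δ)/2 = (-1 ± 7.810250)/2, giving (tr M − √Δ)/2 = -4.4051 and (tr M + √Δ)/2 = 3.4051.

Eigenvalues sorted in increasing order: [-4.4051, 3.4051].


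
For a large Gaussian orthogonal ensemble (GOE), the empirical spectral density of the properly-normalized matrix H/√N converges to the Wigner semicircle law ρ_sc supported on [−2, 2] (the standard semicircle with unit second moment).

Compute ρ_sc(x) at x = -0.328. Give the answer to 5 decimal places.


ρ_sc(x) = (1/(2π)) √(4 − x²). With x = -0.328:
  4 − x² = 4 − (-0.328)² = 4 − 0.107584 = 3.892416.
  √(4 − x²) = 1.972921.
  1/(2π) = 0.159155.
  ρ_sc(-0.328) = 0.159155 · 1.972921 = 0.314000.

Rounded to 5 decimal places: ρ_sc(-0.328) ≈ 0.31400.


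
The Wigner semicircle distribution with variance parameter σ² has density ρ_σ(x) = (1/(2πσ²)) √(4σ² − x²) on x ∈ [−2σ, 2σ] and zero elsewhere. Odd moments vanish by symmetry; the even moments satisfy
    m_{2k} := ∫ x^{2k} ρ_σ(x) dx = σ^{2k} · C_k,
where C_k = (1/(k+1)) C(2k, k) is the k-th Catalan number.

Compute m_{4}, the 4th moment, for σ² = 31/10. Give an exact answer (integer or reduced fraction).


By the scaled semicircle moment identity, m_{2k} = σ^{2k} · C_k with k = 2.
C_2 = (1/(k+1)) · C(2k, k) = (1/3) · C(4, 2) = (1/3) · 6 = 2.
σ^{2k} = (σ²)^k = (31/10)^2 = 961/100.

Therefore m_{4} = σ^{4} · C_2 = (961/100) · 2 = 961/50.


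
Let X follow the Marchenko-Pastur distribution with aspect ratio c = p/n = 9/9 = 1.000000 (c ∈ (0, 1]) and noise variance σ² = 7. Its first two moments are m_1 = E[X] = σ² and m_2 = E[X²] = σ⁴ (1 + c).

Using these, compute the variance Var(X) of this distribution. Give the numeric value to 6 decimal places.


m_1 = E[X] = σ² = 7, so m_1² = 49.
m_2 = E[X²] = σ⁴ (1 + c) = 49 · (1 + 1.000000) = 49 · 2.000000 = 98.000000.
(Note m_2 − m_1² simplifies to c · σ⁴ = 1.000000 · 49.)

Var(X) = m_2 − m_1² = 98.000000 − 49 = 49.000000.


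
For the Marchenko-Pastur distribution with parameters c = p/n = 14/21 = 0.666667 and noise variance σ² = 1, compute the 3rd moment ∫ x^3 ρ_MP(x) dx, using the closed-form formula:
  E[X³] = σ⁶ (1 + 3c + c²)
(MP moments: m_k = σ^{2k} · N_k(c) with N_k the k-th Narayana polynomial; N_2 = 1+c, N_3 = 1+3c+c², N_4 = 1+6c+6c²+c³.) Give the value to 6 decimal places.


E[X³] = σ⁶ (1 + 3c + c²) (third MP moment). With σ² = 1 (so σ⁶ = 1) and c = 14/21 = 0.666667: E[X³] = 1 · (1 + 3·0.666667 + (0.666667)²) = 1 · 3.444444.

So E[X^3] = 3.444444.


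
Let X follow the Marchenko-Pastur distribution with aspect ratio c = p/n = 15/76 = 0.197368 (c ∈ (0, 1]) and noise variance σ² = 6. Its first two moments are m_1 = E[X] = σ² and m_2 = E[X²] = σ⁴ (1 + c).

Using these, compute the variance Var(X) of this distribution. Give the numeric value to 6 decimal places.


m_1 = E[X] = σ² = 6, so m_1² = 36.
m_2 = E[X²] = σ⁴ (1 + c) = 36 · (1 + 0.197368) = 36 · 1.197368 = 43.105263.
(Note m_2 − m_1² simplifies to c · σ⁴ = 0.197368 · 36.)

Var(X) = m_2 − m_1² = 43.105263 − 36 = 7.105263.


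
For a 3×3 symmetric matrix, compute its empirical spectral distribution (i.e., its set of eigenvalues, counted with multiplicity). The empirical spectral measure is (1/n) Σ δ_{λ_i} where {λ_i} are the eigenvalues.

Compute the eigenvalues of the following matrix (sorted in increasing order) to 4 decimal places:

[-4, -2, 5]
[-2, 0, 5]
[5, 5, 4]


Since M is real symmetric, all three eigenvalues are real; they are the roots of det(λI − M) = λ³ − (tr M) λ² + s λ − det M, where s is the sum of the principal 2×2 minors.
tr M = -4 + 0 + 4 = 0.
s = ((-4)·0 − (-2)²) + ((-4)·4 − 5²) + (0·4 − 5²) = -4 + (-41) + (-25) = -70.
det M (expand along row 1) = (-4)·(-25) − (-2)·(-33) + 5·(-10) = -16.
Characteristic polynomial: λ³ − 70λ + 16 = 0.
Substitute λ = y + (tr M)/3 = y + 0.000000 to remove the quadratic term: y³ + p·y + q = 0 with p = s − (tr M)²/3 = -70.000000 and q = −2(tr M)³/27 + (tr M)·s/3 − det M = 16.000000.
Three real roots ⇒ use the trigonometric (Viète) form: r = 2√(−p/3) = 9.660918, φ = arccos(3q/(p·r)) = arccos(-0.070978) = 1.641834 rad.
y_k = r·cos(φ/3 − 2πk/3) for k = 0, 1, 2 gives y = 8.249884, 0.228742, -8.478626.
λ_k = y_k + 0.000000 gives λ = 8.2499, 0.2287, -8.4786 (check: the sum is 0.0000 = tr M).

Eigenvalues sorted in increasing order: [-8.4786, 0.2287, 8.2499].


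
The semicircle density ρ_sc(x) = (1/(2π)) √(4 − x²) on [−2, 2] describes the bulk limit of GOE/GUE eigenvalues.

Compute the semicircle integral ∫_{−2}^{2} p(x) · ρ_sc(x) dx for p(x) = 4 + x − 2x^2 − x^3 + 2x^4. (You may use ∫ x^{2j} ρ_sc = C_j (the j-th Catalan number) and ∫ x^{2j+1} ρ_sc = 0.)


Write p(x) = Σ a_i x^i, split into monomials and integrate each against ρ_sc separately.
Using ∫ x^{2j} ρ_sc = C_j = (1/(j+1)) C(2j, j) (Catalan numbers) and ∫ x^{2j+1} ρ_sc = 0 (odd monomials vanish by symmetry):
  i = 0 (even): a_0 · C_{0} = 4 · 1 = 4
  i = 1 (odd): ∫ x^1 ρ_sc = 0 (vanishes)
  i = 2 (even): a_2 · C_{1} = -2 · 1 = -2
  i = 3 (odd): ∫ x^3 ρ_sc = 0 (vanishes)
  i = 4 (even): a_4 · C_{2} = 2 · 2 = 4

Summing the contributions: ∫_{−2}^{2} p(x) ρ_sc(x) dx = 4 + (-2) + 4 = 6.


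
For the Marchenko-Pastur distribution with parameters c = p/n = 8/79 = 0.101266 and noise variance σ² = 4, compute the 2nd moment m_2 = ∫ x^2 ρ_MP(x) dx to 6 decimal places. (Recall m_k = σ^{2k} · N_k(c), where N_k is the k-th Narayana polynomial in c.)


E[X²] = σ⁴ (1 + c) (second MP moment). With σ² = 4 (so σ⁴ = 16) and c = 8/79 = 0.101266: E[X²] = 16 · (1 + 0.101266) = 16 · 1.101266.

So E[X^2] = 17.620253.


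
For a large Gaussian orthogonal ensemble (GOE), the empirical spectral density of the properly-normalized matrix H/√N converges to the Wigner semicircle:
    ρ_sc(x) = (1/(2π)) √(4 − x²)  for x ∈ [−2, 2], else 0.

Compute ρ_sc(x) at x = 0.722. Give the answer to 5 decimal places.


ρ_sc(x) = (1/(2π)) √(4 − x²). With x = 0.722:
  4 − x² = 4 − (0.722)² = 4 − 0.521284 = 3.478716.
  √(4 − x²) = 1.865132.
  1/(2π) = 0.159155.
  ρ_sc(0.722) = 0.159155 · 1.865132 = 0.296845.

Rounded to 5 decimal places: ρ_sc(0.722) ≈ 0.29684.


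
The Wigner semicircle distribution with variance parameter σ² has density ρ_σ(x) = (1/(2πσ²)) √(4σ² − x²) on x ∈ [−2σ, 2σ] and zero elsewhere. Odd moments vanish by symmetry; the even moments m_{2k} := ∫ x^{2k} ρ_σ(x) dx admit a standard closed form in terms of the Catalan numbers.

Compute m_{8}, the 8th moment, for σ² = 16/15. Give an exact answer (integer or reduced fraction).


By the scaled semicircle moment identity, m_{2k} = σ^{2k} · C_k with k = 4.
C_4 = (1/(k+1)) · C(2k, k) = (1/5) · C(8, 4) = (1/5) · 70 = 14.
σ^{2k} = (σ²)^k = (16/15)^4 = 65536/50625.

Therefore m_{8} = σ^{8} · C_4 = (65536/50625) · 14 = 917504/50625.


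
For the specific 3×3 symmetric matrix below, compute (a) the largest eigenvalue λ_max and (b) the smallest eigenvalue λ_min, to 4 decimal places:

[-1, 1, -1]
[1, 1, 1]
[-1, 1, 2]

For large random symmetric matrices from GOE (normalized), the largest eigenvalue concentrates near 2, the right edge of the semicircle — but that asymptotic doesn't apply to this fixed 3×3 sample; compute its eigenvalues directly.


Since M is real symmetric, all three eigenvalues are real; they are the roots of det(λI − M) = λ³ − (tr M) λ² + s λ − det M, where s is the sum of the principal 2×2 minors.
tr M = -1 + 1 + 2 = 2.
s = ((-1)·1 − 1²) + ((-1)·2 − (-1)²) + (1·2 − 1²) = -2 + (-3) + 1 = -4.
det M (expand along row 1) = (-1)·1 − 1·3 + (-1)·2 = -6.
Characteristic polynomial: λ³ − 2λ² − 4λ + 6 = 0.
Substitute λ = y + (tr M)/3 = y + 0.666667 to remove the quadratic term: y³ + p·y + q = 0 with p = s − (tr M)²/3 = -5.333333 and q = −2(tr M)³/27 + (tr M)·s/3 − det M = 2.740741.
Three real roots ⇒ use the trigonometric (Viète) form: r = 2√(−p/3) = 2.666667, φ = arccos(3q/(p·r)) = arccos(-0.578125) = 2.187225 rad.
y_k = r·cos(φ/3 − 2πk/3) for k = 0, 1, 2 gives y = 1.988776, 0.544089, -2.532865.
λ_k = y_k + 0.666667 gives λ = 2.6554, 1.2108, -1.8662 (check: the sum is 2.0000 = tr M).

Hence λ_max = 2.6554 and λ_min = -1.8662.


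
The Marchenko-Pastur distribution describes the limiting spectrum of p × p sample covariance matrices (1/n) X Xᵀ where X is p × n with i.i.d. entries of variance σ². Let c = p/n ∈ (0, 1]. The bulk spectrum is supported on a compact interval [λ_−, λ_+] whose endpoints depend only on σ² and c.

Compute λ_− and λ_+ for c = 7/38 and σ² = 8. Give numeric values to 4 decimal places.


c = 7/38 = 0.184211; √c = 0.429198.
λ_− = σ² (1 − √c)² = 8 · (1 − 0.429198)² = 8 · (0.570802)² = 2.606524.
λ_+ = σ² (1 + √c)² = 8 · (1 + 0.429198)² = 8 · (1.429198)² = 16.340845.

Rounded to 4 decimal places: λ_− ≈ 2.6065, λ_+ ≈ 16.3408.


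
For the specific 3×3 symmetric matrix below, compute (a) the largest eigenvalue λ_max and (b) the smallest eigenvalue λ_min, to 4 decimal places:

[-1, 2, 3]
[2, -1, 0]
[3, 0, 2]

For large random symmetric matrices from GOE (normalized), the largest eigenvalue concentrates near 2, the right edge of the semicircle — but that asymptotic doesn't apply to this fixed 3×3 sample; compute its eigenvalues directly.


Since M is real symmetric, all three eigenvalues are real; they are the roots of det(λI − M) = λ³ − (tr M) λ² + s λ − det M, where s is the sum of the principal 2×2 minors.
tr M = -1 + (-1) + 2 = 0.
s = ((-1)·(-1) − 2²) + ((-1)·2 − 3²) + ((-1)·2 − 0²) = -3 + (-11) + (-2) = -16.
det M (expand along row 1) = (-1)·(-2) − 2·4 + 3·3 = 3.
Characteristic polynomial: λ³ − 16λ − 3 = 0.
Substitute λ = y + (tr M)/3 = y + 0.000000 to remove the quadratic term: y³ + p·y + q = 0 with p = s − (tr M)²/3 = -16.000000 and q = −2(tr M)³/27 + (tr M)·s/3 − det M = -3.000000.
Three real roots ⇒ use the trigonometric (Viète) form: r = 2√(−p/3) = 4.618802, φ = arccos(3q/(p·r)) = arccos(0.121785) = 1.448708 rad.
y_k = r·cos(φ/3 − 2πk/3) for k = 0, 1, 2 gives y = 4.090645, -0.187915, -3.902731.
λ_k = y_k + 0.000000 gives λ = 4.0906, -0.1879, -3.9027 (check: the sum is 0.0000 = tr M).

Hence λ_max = 4.0906 and λ_min = -3.9027.


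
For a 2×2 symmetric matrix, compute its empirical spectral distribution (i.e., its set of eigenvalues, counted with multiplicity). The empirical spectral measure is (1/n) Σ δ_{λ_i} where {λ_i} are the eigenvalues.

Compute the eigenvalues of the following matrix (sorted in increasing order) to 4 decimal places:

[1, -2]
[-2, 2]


Since M is real symmetric, both eigenvalues are real; they are the roots of det(λI − M) = λ² − (tr M) λ + det M.
tr M = 1 + 2 = 3.
det M = 1·2 − (-2)² = 2 − 4 = -2.
Characteristic polynomial: λ² − 3λ − 2 = 0.
Discriminant Δ = (tr M)² − 4·det M = 9 − (-8) = 17; √Δ = 4.123106.
λ = (tr M ± √Δ)/2 = (3 ± 4.123106)/2, giving (tr M − √Δ)/2 = -0.5616 and (tr M + √Δ)/2 = 3.5616.

Eigenvalues sorted in increasing order: [-0.5616, 3.5616].


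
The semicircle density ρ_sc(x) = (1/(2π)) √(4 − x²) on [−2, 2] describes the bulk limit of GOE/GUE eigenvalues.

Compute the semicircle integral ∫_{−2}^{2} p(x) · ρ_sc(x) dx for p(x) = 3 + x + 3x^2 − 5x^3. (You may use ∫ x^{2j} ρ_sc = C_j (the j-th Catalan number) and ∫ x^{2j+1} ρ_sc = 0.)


Write p(x) = Σ a_i x^i, split into monomials and integrate each against ρ_sc separately.
Using ∫ x^{2j} ρ_sc = C_j = (1/(j+1)) C(2j, j) (Catalan numbers) and ∫ x^{2j+1} ρ_sc = 0 (odd monomials vanish by symmetry):
  i = 0 (even): a_0 · C_{0} = 3 · 1 = 3
  i = 1 (odd): ∫ x^1 ρ_sc = 0 (vanishes)
  i = 2 (even): a_2 · C_{1} = 3 · 1 = 3
  i = 3 (odd): ∫ x^3 ρ_sc = 0 (vanishes)

Summing the contributions: ∫_{−2}^{2} p(x) ρ_sc(x) dx = 3 + 3 = 6.


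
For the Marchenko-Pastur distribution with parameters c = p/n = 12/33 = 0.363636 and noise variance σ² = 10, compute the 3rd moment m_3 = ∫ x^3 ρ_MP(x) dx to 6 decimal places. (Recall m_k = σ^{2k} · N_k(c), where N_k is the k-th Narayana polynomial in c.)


E[X³] = σ⁶ (1 + 3c + c²) (third MP moment). With σ² = 10 (so σ⁶ = 1000) and c = 12/33 = 0.363636: E[X³] = 1000 · (1 + 3·0.363636 + (0.363636)²) = 1000 · 2.223140.

So E[X^3] = 2223.140496.


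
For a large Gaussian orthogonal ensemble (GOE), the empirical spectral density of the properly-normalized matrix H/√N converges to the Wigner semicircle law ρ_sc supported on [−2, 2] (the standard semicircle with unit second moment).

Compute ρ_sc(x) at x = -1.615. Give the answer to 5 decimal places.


ρ_sc(x) = (1/(2π)) √(4 − x²). With x = -1.615:
  4 − x² = 4 − (-1.615)² = 4 − 2.608225 = 1.391775.
  √(4 − x²) = 1.179735.
  1/(2π) = 0.159155.
  ρ_sc(-1.615) = 0.159155 · 1.179735 = 0.187761.

Rounded to 5 decimal places: ρ_sc(-1.615) ≈ 0.18776.


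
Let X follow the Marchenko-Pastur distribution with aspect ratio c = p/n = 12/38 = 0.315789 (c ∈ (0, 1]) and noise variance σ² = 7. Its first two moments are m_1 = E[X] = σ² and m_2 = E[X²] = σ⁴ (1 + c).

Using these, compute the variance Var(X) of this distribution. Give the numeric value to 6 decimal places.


m_1 = E[X] = σ² = 7, so m_1² = 49.
m_2 = E[X²] = σ⁴ (1 + c) = 49 · (1 + 0.315789) = 49 · 1.315789 = 64.473684.
(Note m_2 − m_1² simplifies to c · σ⁴ = 0.315789 · 49.)

Var(X) = m_2 − m_1² = 64.473684 − 49 = 15.473684.


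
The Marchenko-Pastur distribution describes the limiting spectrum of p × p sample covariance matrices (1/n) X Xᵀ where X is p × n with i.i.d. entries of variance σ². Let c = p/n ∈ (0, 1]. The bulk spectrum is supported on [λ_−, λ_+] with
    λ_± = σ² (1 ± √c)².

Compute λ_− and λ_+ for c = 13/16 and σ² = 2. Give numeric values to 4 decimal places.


c = 13/16 = 0.812500; √c = 0.901388.
λ_− = σ² (1 − √c)² = 2 · (1 − 0.901388)² = 2 · (0.098612)² = 0.019449.
λ_+ = σ² (1 + √c)² = 2 · (1 + 0.901388)² = 2 · (1.901388)² = 7.230551.

Rounded to 4 decimal places: λ_− ≈ 0.0194, λ_+ ≈ 7.2306.


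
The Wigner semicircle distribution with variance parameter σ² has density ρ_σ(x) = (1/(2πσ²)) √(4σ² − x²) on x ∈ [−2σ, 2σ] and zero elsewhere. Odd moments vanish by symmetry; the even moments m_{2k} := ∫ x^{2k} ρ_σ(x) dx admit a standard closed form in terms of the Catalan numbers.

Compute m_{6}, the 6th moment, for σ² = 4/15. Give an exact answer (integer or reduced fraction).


By the scaled semicircle moment identity, m_{2k} = σ^{2k} · C_k with k = 3.
C_3 = (1/(k+1)) · C(2k, k) = (1/4) · C(6, 3) = (1/4) · 20 = 5.
σ^{2k} = (σ²)^k = (4/15)^3 = 64/3375.

Therefore m_{6} = σ^{6} · C_3 = (64/3375) · 5 = 64/675.


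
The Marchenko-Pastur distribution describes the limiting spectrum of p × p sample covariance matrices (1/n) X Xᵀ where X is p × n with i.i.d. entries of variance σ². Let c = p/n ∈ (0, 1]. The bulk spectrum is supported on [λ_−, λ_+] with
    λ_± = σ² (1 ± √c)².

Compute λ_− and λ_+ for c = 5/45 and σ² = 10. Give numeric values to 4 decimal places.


c = 5/45 = 0.111111; √c = 0.333333.
λ_− = σ² (1 − √c)² = 10 · (1 − 0.333333)² = 10 · (0.666667)² = 4.444444.
λ_+ = σ² (1 + √c)² = 10 · (1 + 0.333333)² = 10 · (1.333333)² = 17.777778.

Rounded to 4 decimal places: λ_− ≈ 4.4444, λ_+ ≈ 17.7778.


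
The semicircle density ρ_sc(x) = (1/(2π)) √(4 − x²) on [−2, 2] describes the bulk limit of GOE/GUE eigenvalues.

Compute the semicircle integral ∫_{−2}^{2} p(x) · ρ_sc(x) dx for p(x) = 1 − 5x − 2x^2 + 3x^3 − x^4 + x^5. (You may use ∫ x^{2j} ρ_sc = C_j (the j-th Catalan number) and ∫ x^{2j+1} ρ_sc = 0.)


Write p(x) = Σ a_i x^i, split into monomials and integrate each against ρ_sc separately.
Using ∫ x^{2j} ρ_sc = C_j = (1/(j+1)) C(2j, j) (Catalan numbers) and ∫ x^{2j+1} ρ_sc = 0 (odd monomials vanish by symmetry):
  i = 0 (even): a_0 · C_{0} = 1 · 1 = 1
  i = 1 (odd): ∫ x^1 ρ_sc = 0 (vanishes)
  i = 2 (even): a_2 · C_{1} = -2 · 1 = -2
  i = 3 (odd): ∫ x^3 ρ_sc = 0 (vanishes)
  i = 4 (even): a_4 · C_{2} = -1 · 2 = -2
  i = 5 (odd): ∫ x^5 ρ_sc = 0 (vanishes)

Summing the contributions: ∫_{−2}^{2} p(x) ρ_sc(x) dx = 1 + (-2) + (-2) = -3.


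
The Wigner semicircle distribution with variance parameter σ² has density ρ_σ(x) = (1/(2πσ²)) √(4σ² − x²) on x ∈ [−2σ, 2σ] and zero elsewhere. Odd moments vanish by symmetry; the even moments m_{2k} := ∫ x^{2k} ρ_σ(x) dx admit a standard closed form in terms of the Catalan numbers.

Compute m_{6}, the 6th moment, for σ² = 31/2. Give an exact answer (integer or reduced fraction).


By the scaled semicircle moment identity, m_{2k} = σ^{2k} · C_k with k = 3.
C_3 = (1/(k+1)) · C(2k, k) = (1/4) · C(6, 3) = (1/4) · 20 = 5.
σ^{2k} = (σ²)^k = (31/2)^3 = 29791/8.

Therefore m_{6} = σ^{6} · C_3 = (29791/8) · 5 = 148955/8.


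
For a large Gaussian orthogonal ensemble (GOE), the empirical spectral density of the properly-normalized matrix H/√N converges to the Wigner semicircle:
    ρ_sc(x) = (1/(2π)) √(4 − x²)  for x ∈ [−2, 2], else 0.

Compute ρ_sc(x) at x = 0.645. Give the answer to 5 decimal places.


ρ_sc(x) = (1/(2π)) √(4 − x²). With x = 0.645:
  4 − x² = 4 − (0.645)² = 4 − 0.416025 = 3.583975.
  √(4 − x²) = 1.893139.
  1/(2π) = 0.159155.
  ρ_sc(0.645) = 0.159155 · 1.893139 = 0.301302.

Rounded to 5 decimal places: ρ_sc(0.645) ≈ 0.30130.


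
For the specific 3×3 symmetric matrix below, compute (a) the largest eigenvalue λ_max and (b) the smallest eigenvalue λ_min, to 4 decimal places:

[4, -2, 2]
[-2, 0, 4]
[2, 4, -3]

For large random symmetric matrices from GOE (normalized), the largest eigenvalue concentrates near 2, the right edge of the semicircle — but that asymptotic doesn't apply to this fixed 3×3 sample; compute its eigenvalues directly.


Since M is real symmetric, all three eigenvalues are real; they are the roots of det(λI − M) = λ³ − (tr M) λ² + s λ − det M, where s is the sum of the principal 2×2 minors.
tr M = 4 + 0 + (-3) = 1.
s = (4·0 − (-2)²) + (4·(-3) − 2²) + (0·(-3) − 4²) = -4 + (-16) + (-16) = -36.
det M (expand along row 1) = 4·(-16) − (-2)·(-2) + 2·(-8) = -84.
Characteristic polynomial: λ³ − λ² − 36λ + 84 = 0.
Substitute λ = y + (tr M)/3 = y + 0.333333 to remove the quadratic term: y³ + p·y + q = 0 with p = s − (tr M)²/3 = -36.333333 and q = −2(tr M)³/27 + (tr M)·s/3 − det M = 71.925926.
Three real roots ⇒ use the trigonometric (Viète) form: r = 2√(−p/3) = 6.960204, φ = arccos(3q/(p·r)) = arccos(-0.853256) = 2.592994 rad.
y_k = r·cos(φ/3 − 2πk/3) for k = 0, 1, 2 gives y = 4.518209, 2.325945, -6.844154.
λ_k = y_k + 0.333333 gives λ = 4.8515, 2.6593, -6.5108 (check: the sum is 1.0000 = tr M).

Hence λ_max = 4.8515 and λ_min = -6.5108.


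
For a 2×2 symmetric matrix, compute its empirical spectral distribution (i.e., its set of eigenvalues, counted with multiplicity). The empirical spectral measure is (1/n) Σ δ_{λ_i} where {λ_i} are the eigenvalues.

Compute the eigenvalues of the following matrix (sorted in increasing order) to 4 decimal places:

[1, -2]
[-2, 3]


Since M is real symmetric, both eigenvalues are real; they are the roots of det(λI − M) = λ² − (tr M) λ + det M.
tr M = 1 + 3 = 4.
det M = 1·3 − (-2)² = 3 − 4 = -1.
Characteristic polynomial: λ² − 4λ − 1 = 0.
Discriminant Δ = (tr M)² − 4·det M = 16 − (-4) = 20; √Δ = 4.472136.
λ = (tr M ± √Δ)/2 = (4 ± 4.472136)/2, giving (tr M − √Δ)/2 = -0.2361 and (tr M + √Δ)/2 = 4.2361.

Eigenvalues sorted in increasing order: [-0.2361, 4.2361].


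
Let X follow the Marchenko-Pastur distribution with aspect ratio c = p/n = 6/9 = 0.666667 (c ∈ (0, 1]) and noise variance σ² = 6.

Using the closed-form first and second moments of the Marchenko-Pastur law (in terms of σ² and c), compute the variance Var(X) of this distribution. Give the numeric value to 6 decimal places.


Recall the MP moments m_1 = E[X] = σ² and m_2 = E[X²] = σ⁴ (1 + c).
m_1 = E[X] = σ² = 6, so m_1² = 36.
m_2 = E[X²] = σ⁴ (1 + c) = 36 · (1 + 0.666667) = 36 · 1.666667 = 60.000000.
(Note m_2 − m_1² simplifies to c · σ⁴ = 0.666667 · 36.)

Var(X) = m_2 − m_1² = 60.000000 − 36 = 24.000000.


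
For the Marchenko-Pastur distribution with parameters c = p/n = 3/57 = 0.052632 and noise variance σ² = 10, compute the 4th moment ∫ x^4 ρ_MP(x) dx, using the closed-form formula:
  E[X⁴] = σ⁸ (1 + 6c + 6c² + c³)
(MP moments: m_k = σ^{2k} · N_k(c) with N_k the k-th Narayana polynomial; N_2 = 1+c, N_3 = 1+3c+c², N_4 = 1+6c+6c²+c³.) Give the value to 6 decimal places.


E[X⁴] = σ⁸ (1 + 6c + 6c² + c³) (fourth MP moment). With σ² = 10 (so σ⁸ = 10000) and c = 3/57 = 0.052632: E[X⁴] = 10000 · (1 + 6·0.052632 + 6·(0.052632)² + (0.052632)³) = 10000 · 1.332556.

So E[X^4] = 13325.557661.


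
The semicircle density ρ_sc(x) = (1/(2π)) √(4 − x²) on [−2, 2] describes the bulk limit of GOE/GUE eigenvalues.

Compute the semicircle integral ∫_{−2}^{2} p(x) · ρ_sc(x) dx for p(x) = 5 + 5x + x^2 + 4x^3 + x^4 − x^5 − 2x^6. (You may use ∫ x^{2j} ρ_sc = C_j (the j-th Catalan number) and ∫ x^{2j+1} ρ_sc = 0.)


Write p(x) = Σ a_i x^i, split into monomials and integrate each against ρ_sc separately.
Using ∫ x^{2j} ρ_sc = C_j = (1/(j+1)) C(2j, j) (Catalan numbers) and ∫ x^{2j+1} ρ_sc = 0 (odd monomials vanish by symmetry):
  i = 0 (even): a_0 · C_{0} = 5 · 1 = 5
  i = 1 (odd): ∫ x^1 ρ_sc = 0 (vanishes)
  i = 2 (even): a_2 · C_{1} = 1 · 1 = 1
  i = 3 (odd): ∫ x^3 ρ_sc = 0 (vanishes)
  i = 4 (even): a_4 · C_{2} = 1 · 2 = 2
  i = 5 (odd): ∫ x^5 ρ_sc = 0 (vanishes)
  i = 6 (even): a_6 · C_{3} = -2 · 5 = -10

Summing the contributions: ∫_{−2}^{2} p(x) ρ_sc(x) dx = 5 + 1 + 2 + (-10) = -2.


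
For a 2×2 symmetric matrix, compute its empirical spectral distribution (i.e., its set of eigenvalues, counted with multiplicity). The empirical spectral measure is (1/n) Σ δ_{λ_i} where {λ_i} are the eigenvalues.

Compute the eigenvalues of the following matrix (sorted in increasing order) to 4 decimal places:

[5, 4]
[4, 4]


Since M is real symmetric, both eigenvalues are real; they are the roots of det(λI − M) = λ² − (tr M) λ + det M.
tr M = 5 + 4 = 9.
det M = 5·4 − 4² = 20 − 16 = 4.
Characteristic polynomial: λ² − 9λ + 4 = 0.
Discriminant Δ = (tr M)² − 4·det M = 81 − 16 = 65; √Δ = 8.062258.
λ = (tr M ± √Δ)/2 = (9 ± 8.062258)/2, giving (tr M − √Δ)/2 = 0.4689 and (tr M + √Δ)/2 = 8.5311.

Eigenvalues sorted in increasing order: [0.4689, 8.5311].


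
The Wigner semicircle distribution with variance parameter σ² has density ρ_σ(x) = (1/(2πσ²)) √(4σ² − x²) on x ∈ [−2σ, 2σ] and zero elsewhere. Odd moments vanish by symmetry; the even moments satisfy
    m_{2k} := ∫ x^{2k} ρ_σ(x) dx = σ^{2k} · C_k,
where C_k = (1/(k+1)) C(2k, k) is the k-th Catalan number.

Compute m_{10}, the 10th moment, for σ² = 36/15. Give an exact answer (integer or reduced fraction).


By the scaled semicircle moment identity, m_{2k} = σ^{2k} · C_k with k = 5.
C_5 = (1/(k+1)) · C(2k, k) = (1/6) · C(10, 5) = (1/6) · 252 = 42.
σ^{2k} = (σ²)^k = (36/15)^5 = 248832/3125.

Therefore m_{10} = σ^{10} · C_5 = (248832/3125) · 42 = 10450944/3125.


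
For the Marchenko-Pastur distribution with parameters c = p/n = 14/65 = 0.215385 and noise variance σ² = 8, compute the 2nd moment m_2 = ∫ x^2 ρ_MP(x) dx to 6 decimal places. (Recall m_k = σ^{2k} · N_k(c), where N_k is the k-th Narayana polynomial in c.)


E[X²] = σ⁴ (1 + c) (second MP moment). With σ² = 8 (so σ⁴ = 64) and c = 14/65 = 0.215385: E[X²] = 64 · (1 + 0.215385) = 64 · 1.215385.

So E[X^2] = 77.784615.


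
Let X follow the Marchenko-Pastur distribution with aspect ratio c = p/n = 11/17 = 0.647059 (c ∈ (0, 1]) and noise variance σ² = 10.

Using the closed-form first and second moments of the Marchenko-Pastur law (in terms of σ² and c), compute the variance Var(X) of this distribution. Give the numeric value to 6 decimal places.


Recall the MP moments m_1 = E[X] = σ² and m_2 = E[X²] = σ⁴ (1 + c).
m_1 = E[X] = σ² = 10, so m_1² = 100.
m_2 = E[X²] = σ⁴ (1 + c) = 100 · (1 + 0.647059) = 100 · 1.647059 = 164.705882.
(Note m_2 − m_1² simplifies to c · σ⁴ = 0.647059 · 100.)

Var(X) = m_2 − m_1² = 164.705882 − 100 = 64.705882.


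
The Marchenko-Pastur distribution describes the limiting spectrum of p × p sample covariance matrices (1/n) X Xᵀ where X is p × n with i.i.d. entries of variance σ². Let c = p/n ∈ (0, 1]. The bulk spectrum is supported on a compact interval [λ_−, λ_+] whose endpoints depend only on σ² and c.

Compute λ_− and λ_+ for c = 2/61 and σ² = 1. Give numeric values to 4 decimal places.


c = 2/61 = 0.032787; √c = 0.181071.
λ_− = σ² (1 − √c)² = 1 · (1 − 0.181071)² = 1 · (0.818929)² = 0.670644.
λ_+ = σ² (1 + √c)² = 1 · (1 + 0.181071)² = 1 · (1.181071)² = 1.394930.

Rounded to 4 decimal places: λ_− ≈ 0.6706, λ_+ ≈ 1.3949.


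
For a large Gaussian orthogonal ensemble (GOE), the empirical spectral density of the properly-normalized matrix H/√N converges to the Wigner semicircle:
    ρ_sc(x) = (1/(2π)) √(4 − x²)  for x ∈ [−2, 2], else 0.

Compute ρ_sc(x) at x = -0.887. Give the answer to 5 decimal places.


ρ_sc(x) = (1/(2π)) √(4 − x²). With x = -0.887:
  4 − x² = 4 − (-0.887)² = 4 − 0.786769 = 3.213231.
  √(4 − x²) = 1.792549.
  1/(2π) = 0.159155.
  ρ_sc(-0.887) = 0.159155 · 1.792549 = 0.285293.

Rounded to 5 decimal places: ρ_sc(-0.887) ≈ 0.28529.


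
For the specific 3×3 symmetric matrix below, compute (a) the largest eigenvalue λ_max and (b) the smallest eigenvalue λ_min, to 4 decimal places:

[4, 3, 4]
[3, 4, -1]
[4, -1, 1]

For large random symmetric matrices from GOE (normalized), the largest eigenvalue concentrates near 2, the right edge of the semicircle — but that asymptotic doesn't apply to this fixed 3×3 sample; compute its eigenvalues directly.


Since M is real symmetric, all three eigenvalues are real; they are the roots of det(λI − M) = λ³ − (tr M) λ² + s λ − det M, where s is the sum of the principal 2×2 minors.
tr M = 4 + 4 + 1 = 9.
s = (4·4 − 3²) + (4·1 − 4²) + (4·1 − (-1)²) = 7 + (-12) + 3 = -2.
det M (expand along row 1) = 4·3 − 3·7 + 4·(-19) = -85.
Characteristic polynomial: λ³ − 9λ² − 2λ + 85 = 0.
Substitute λ = y + (tr M)/3 = y + 3.000000 to remove the quadratic term: y³ + p·y + q = 0 with p = s − (tr M)²/3 = -29.000000 and q = −2(tr M)³/27 + (tr M)·s/3 − det M = 25.000000.
Three real roots ⇒ use the trigonometric (Viète) form: r = 2√(−p/3) = 6.218253, φ = arccos(3q/(p·r)) = arccos(-0.415906) = 1.999735 rad.
y_k = r·cos(φ/3 − 2πk/3) for k = 0, 1, 2 gives y = 4.887185, 0.886057, -5.773242.
λ_k = y_k + 3.000000 gives λ = 7.8872, 3.8861, -2.7732 (check: the sum is 9.0000 = tr M).

Hence λ_max = 7.8872 and λ_min = -2.7732.


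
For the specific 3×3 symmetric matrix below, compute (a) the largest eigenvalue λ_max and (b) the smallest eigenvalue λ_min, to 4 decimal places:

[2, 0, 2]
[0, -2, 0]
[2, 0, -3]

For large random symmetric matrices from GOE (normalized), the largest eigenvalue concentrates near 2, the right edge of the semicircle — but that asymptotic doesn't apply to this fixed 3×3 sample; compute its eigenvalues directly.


Since M is real symmetric, all three eigenvalues are real; they are the roots of det(λI − M) = λ³ − (tr M) λ² + s λ − det M, where s is the sum of the principal 2×2 minors.
tr M = 2 + (-2) + (-3) = -3.
s = (2·(-2) − 0²) + (2·(-3) − 2²) + ((-2)·(-3) − 0²) = -4 + (-10) + 6 = -8.
det M (expand along row 1) = 2·6 − 0·0 + 2·4 = 20.
Characteristic polynomial: λ³ + 3λ² − 8λ − 20 = 0.
Substitute λ = y + (tr M)/3 = y − 1.000000 to remove the quadratic term: y³ + p·y + q = 0 with p = s − (tr M)²/3 = -11.000000 and q = −2(tr M)³/27 + (tr M)·s/3 − det M = -10.000000.
Three real roots ⇒ use the trigonometric (Viète) form: r = 2√(−p/3) = 3.829708, φ = arccos(3q/(p·r)) = arccos(0.712136) = 0.778260 rad.
y_k = r·cos(φ/3 − 2πk/3) for k = 0, 1, 2 gives y = 3.701562, -1.000000, -2.701562.
λ_k = y_k − 1.000000 gives λ = 2.7016, -2.0000, -3.7016 (check: the sum is -3.0000 = tr M).

Hence λ_max = 2.7016 and λ_min = -3.7016.


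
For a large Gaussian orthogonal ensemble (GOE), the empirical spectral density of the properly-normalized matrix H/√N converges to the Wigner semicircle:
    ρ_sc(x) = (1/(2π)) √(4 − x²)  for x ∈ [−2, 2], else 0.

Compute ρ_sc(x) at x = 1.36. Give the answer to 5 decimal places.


ρ_sc(x) = (1/(2π)) √(4 − x²). With x = 1.36:
  4 − x² = 4 − (1.36)² = 4 − 1.849600 = 2.150400.
  √(4 − x²) = 1.466424.
  1/(2π) = 0.159155.
  ρ_sc(1.36) = 0.159155 · 1.466424 = 0.233389.

Rounded to 5 decimal places: ρ_sc(1.36) ≈ 0.23339.


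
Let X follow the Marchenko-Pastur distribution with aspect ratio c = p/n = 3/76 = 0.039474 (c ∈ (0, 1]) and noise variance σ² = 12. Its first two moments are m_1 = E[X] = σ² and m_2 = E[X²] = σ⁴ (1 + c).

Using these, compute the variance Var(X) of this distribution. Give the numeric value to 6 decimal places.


m_1 = E[X] = σ² = 12, so m_1² = 144.
m_2 = E[X²] = σ⁴ (1 + c) = 144 · (1 + 0.039474) = 144 · 1.039474 = 149.684211.
(Note m_2 − m_1² simplifies to c · σ⁴ = 0.039474 · 144.)

Var(X) = m_2 − m_1² = 149.684211 − 144 = 5.684211.


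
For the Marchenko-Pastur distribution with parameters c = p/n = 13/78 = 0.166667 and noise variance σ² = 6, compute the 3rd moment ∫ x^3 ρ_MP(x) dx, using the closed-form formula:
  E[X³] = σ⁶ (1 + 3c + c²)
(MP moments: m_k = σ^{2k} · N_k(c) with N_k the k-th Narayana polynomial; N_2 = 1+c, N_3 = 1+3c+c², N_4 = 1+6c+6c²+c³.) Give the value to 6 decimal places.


E[X³] = σ⁶ (1 + 3c + c²) (third MP moment). With σ² = 6 (so σ⁶ = 216) and c = 13/78 = 0.166667: E[X³] = 216 · (1 + 3·0.166667 + (0.166667)²) = 216 · 1.527778.

So E[X^3] = 330.000000.


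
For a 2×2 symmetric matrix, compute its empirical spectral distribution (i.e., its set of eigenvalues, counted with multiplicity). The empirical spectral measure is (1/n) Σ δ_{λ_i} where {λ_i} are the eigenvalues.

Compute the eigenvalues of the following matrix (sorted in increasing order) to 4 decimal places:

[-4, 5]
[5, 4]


Since M is real symmetric, both eigenvalues are real; they are the roots of det(λI − M) = λ² − (tr M) λ + det M.
tr M = -4 + 4 = 0.
det M = (-4)·4 − 5² = -16 − 25 = -41.
Characteristic polynomial: λ² − 41 = 0.
Discriminant Δ = (tr M)² − 4·det M = 0 − (-164) = 164; √Δ = 12.806248.
λ = (tr M ± √Δ)/2 = (0 ± 12.806248)/2, giving (tr M − √Δ)/2 = -6.4031 and (tr M + √Δ)/2 = 6.4031.

Eigenvalues sorted in increasing order: [-6.4031, 6.4031].


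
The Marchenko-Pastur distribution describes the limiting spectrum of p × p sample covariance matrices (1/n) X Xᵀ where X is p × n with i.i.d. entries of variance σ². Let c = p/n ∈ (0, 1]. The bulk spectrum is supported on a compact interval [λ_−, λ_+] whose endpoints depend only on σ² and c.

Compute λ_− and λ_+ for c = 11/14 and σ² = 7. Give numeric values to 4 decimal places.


c = 11/14 = 0.785714; √c = 0.886405.
λ_− = σ² (1 − √c)² = 7 · (1 − 0.886405)² = 7 · (0.113595)² = 0.090326.
λ_+ = σ² (1 + √c)² = 7 · (1 + 0.886405)² = 7 · (1.886405)² = 24.909674.

Rounded to 4 decimal places: λ_− ≈ 0.0903, λ_+ ≈ 24.9097.


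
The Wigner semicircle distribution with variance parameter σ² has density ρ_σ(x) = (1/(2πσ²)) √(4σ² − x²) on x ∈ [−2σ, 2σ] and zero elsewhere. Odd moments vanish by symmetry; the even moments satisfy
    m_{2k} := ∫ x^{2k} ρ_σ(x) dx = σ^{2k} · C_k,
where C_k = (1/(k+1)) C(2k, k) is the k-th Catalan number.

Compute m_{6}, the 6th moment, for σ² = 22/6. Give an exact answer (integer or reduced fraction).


By the scaled semicircle moment identity, m_{2k} = σ^{2k} · C_k with k = 3.
C_3 = (1/(k+1)) · C(2k, k) = (1/4) · C(6, 3) = (1/4) · 20 = 5.
σ^{2k} = (σ²)^k = (22/6)^3 = 1331/27.

Therefore m_{6} = σ^{6} · C_3 = (1331/27) · 5 = 6655/27.


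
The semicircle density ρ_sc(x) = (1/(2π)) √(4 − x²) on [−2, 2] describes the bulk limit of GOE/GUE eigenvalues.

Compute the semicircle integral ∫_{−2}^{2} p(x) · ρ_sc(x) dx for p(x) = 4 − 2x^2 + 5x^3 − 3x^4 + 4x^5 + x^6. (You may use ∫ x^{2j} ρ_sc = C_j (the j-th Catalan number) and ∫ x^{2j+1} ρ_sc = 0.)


Write p(x) = Σ a_i x^i, split into monomials and integrate each against ρ_sc separately.
Using ∫ x^{2j} ρ_sc = C_j = (1/(j+1)) C(2j, j) (Catalan numbers) and ∫ x^{2j+1} ρ_sc = 0 (odd monomials vanish by symmetry):
  i = 0 (even): a_0 · C_{0} = 4 · 1 = 4
  i = 2 (even): a_2 · C_{1} = -2 · 1 = -2
  i = 3 (odd): ∫ x^3 ρ_sc = 0 (vanishes)
  i = 4 (even): a_4 · C_{2} = -3 · 2 = -6
  i = 5 (odd): ∫ x^5 ρ_sc = 0 (vanishes)
  i = 6 (even): a_6 · C_{3} = 1 · 5 = 5

Summing the contributions: ∫_{−2}^{2} p(x) ρ_sc(x) dx = 4 + (-2) + (-6) + 5 = 1.


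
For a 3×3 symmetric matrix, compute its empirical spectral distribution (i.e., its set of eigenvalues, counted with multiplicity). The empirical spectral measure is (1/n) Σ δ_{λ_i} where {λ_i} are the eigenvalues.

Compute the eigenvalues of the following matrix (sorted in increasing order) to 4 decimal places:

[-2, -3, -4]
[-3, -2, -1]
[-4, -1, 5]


Since M is real symmetric, all three eigenvalues are real; they are the roots of det(λI − M) = λ³ − (tr M) λ² + s λ − det M, where s is the sum of the principal 2×2 minors.
tr M = -2 + (-2) + 5 = 1.
s = ((-2)·(-2) − (-3)²) + ((-2)·5 − (-4)²) + ((-2)·5 − (-1)²) = -5 + (-26) + (-11) = -42.
det M (expand along row 1) = (-2)·(-11) − (-3)·(-19) + (-4)·(-5) = -15.
Characteristic polynomial: λ³ − λ² − 42λ + 15 = 0.
Substitute λ = y + (tr M)/3 = y + 0.333333 to remove the quadratic term: y³ + p·y + q = 0 with p = s − (tr M)²/3 = -42.333333 and q = −2(tr M)³/27 + (tr M)·s/3 − det M = 0.925926.
Three real roots ⇒ use the trigonometric (Viète) form: r = 2√(−p/3) = 7.512952, φ = arccos(3q/(p·r)) = arccos(-0.008734) = 1.579530 rad.
y_k = r·cos(φ/3 − 2πk/3) for k = 0, 1, 2 gives y = 6.495443, 0.021873, -6.517316.
λ_k = y_k + 0.333333 gives λ = 6.8288, 0.3552, -6.1840 (check: the sum is 1.0000 = tr M).

Eigenvalues sorted in increasing order: [-6.1840, 0.3552, 6.8288].


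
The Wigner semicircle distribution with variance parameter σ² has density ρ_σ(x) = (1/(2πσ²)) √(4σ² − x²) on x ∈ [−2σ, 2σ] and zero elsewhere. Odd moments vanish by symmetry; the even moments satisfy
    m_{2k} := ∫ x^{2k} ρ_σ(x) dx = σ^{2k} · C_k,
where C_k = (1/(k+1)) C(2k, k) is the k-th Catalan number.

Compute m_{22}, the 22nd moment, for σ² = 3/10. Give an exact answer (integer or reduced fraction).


By the scaled semicircle moment identity, m_{2k} = σ^{2k} · C_k with k = 11.
C_11 = (1/(k+1)) · C(2k, k) = (1/12) · C(22, 11) = (1/12) · 705432 = 58786.
σ^{2k} = (σ²)^k = (3/10)^11 = 177147/100000000000.

Therefore m_{22} = σ^{22} · C_11 = (177147/100000000000) · 58786 = 5206881771/50000000000.


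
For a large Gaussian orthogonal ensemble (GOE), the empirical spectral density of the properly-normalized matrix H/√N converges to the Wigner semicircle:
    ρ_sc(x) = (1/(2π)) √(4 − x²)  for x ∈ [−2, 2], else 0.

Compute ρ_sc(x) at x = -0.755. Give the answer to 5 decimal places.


ρ_sc(x) = (1/(2π)) √(4 − x²). With x = -0.755:
  4 − x² = 4 − (-0.755)² = 4 − 0.570025 = 3.429975.
  √(4 − x²) = 1.852019.
  1/(2π) = 0.159155.
  ρ_sc(-0.755) = 0.159155 · 1.852019 = 0.294758.

Rounded to 5 decimal places: ρ_sc(-0.755) ≈ 0.29476.


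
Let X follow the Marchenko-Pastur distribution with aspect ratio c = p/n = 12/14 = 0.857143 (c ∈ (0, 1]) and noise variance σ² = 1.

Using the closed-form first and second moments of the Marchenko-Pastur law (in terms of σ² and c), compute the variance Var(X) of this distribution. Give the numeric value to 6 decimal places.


Recall the MP moments m_1 = E[X] = σ² and m_2 = E[X²] = σ⁴ (1 + c).
m_1 = E[X] = σ² = 1, so m_1² = 1.
m_2 = E[X²] = σ⁴ (1 + c) = 1 · (1 + 0.857143) = 1 · 1.857143 = 1.857143.
(Note m_2 − m_1² simplifies to c · σ⁴ = 0.857143 · 1.)

Var(X) = m_2 − m_1² = 1.857143 − 1 = 0.857143.


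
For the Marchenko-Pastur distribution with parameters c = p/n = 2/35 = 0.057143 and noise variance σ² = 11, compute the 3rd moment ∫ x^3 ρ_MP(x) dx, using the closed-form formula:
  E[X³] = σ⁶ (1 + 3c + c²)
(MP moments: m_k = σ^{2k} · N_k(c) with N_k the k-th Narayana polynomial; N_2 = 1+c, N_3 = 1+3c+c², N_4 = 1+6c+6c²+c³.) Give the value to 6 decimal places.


E[X³] = σ⁶ (1 + 3c + c²) (third MP moment). With σ² = 11 (so σ⁶ = 1331) and c = 2/35 = 0.057143: E[X³] = 1331 · (1 + 3·0.057143 + (0.057143)²) = 1331 · 1.174694.

So E[X^3] = 1563.517551.


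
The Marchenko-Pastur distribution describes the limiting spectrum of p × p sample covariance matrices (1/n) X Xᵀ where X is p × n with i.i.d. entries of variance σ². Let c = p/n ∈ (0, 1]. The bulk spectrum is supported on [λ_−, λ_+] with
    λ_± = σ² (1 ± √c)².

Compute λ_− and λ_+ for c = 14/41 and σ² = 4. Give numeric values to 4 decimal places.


c = 14/41 = 0.341463; √c = 0.584349.
λ_− = σ² (1 − √c)² = 4 · (1 − 0.584349)² = 4 · (0.415651)² = 0.691064.
λ_+ = σ² (1 + √c)² = 4 · (1 + 0.584349)² = 4 · (1.584349)² = 10.040643.

Rounded to 4 decimal places: λ_− ≈ 0.6911, λ_+ ≈ 10.0406.


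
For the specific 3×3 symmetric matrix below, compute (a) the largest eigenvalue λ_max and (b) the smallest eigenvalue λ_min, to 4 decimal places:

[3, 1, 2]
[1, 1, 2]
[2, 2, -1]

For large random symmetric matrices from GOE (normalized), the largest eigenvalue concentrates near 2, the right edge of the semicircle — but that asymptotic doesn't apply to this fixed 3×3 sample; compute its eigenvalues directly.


Since M is real symmetric, all three eigenvalues are real; they are the roots of det(λI − M) = λ³ − (tr M) λ² + s λ − det M, where s is the sum of the principal 2×2 minors.
tr M = 3 + 1 + (-1) = 3.
s = (3·1 − 1²) + (3·(-1) − 2²) + (1·(-1) − 2²) = 2 + (-7) + (-5) = -10.
det M (expand along row 1) = 3·(-5) − 1·(-5) + 2·0 = -10.
Characteristic polynomial: λ³ − 3λ² − 10λ + 10 = 0.
Substitute λ = y + (tr M)/3 = y + 1.000000 to remove the quadratic term: y³ + p·y + q = 0 with p = s − (tr M)²/3 = -13.000000 and q = −2(tr M)³/27 + (tr M)·s/3 − det M = -2.000000.
Three real roots ⇒ use the trigonometric (Viète) form: r = 2√(−p/3) = 4.163332, φ = arccos(3q/(p·r)) = arccos(0.110858) = 1.459710 rad.
y_k = r·cos(φ/3 − 2πk/3) for k = 0, 1, 2 gives y = 3.680144, -0.154128, -3.526016.
λ_k = y_k + 1.000000 gives λ = 4.6801, 0.8459, -2.5260 (check: the sum is 3.0000 = tr M).

Hence λ_max = 4.6801 and λ_min = -2.5260.
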